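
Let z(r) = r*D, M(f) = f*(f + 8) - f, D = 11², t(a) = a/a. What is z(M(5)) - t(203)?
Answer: 7259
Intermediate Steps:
t(a) = 1
D = 121
M(f) = -f + f*(8 + f) (M(f) = f*(8 + f) - f = -f + f*(8 + f))
z(r) = 121*r (z(r) = r*121 = 121*r)
z(M(5)) - t(203) = 121*(5*(7 + 5)) - 1*1 = 121*(5*12) - 1 = 121*60 - 1 = 7260 - 1 = 7259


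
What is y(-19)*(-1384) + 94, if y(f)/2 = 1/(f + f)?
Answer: 3170/19 ≈ 166.84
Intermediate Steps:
y(f) = 1/f (y(f) = 2/(f + f) = 2/((2*f)) = 2*(1/(2*f)) = 1/f)
y(-19)*(-1384) + 94 = -1384/(-19) + 94 = -1/19*(-1384) + 94 = 1384/19 + 94 = 3170/19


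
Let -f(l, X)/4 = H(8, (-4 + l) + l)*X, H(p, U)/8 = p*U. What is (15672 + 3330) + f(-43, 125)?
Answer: 2899002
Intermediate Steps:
H(p, U) = 8*U*p (H(p, U) = 8*(p*U) = 8*(U*p) = 8*U*p)
f(l, X) = -4*X*(-256 + 128*l) (f(l, X) = -4*8*((-4 + l) + l)*8*X = -4*8*(-4 + 2*l)*8*X = -4*(-256 + 128*l)*X = -4*X*(-256 + 128*l))
(15672 + 3330) + f(-43, 125) = (15672 + 3330) + 512*125*(2 - 1*(-43)) = 19002 + 512*125*(2 + 43) = 19002 + 512*125*45 = 19002 + 2880000 = 2899002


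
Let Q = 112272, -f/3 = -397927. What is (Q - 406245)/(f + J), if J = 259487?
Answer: -293973/1453268 ≈ -0.20228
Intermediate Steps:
f = 1193781 (f = -3*(-397927) = 1193781)
(Q - 406245)/(f + J) = (112272 - 406245)/(1193781 + 259487) = -293973/1453268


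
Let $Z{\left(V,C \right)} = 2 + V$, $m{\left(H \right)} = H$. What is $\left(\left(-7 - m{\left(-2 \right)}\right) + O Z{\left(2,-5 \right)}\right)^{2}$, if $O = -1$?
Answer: $81$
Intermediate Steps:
$\left(\left(-7 - m{\left(-2 \right)}\right) + O Z{\left(2,-5 \right)}\right)^{2} = \left(\left(-7 - -2\right) - \left(2 + 2\right)\right)^{2} = \left(\left(-7 + 2\right) - 4\right)^{2} = \left(-5 - 4\right)^{2} = \left(-9\right)^{2} = 81$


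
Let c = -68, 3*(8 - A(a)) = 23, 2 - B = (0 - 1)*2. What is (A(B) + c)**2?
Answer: 41209/9 ≈ 4578.8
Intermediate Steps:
B = 4 (B = 2 - (0 - 1)*2 = 2 - (-1)*2 = 2 - 1*(-2) = 2 + 2 = 4)
A(a) = 1/3 (A(a) = 8 - 1/3*23 = 8 - 23/3 = 1/3)
(A(B) + c)**2 = (1/3 - 68)**2 = (-203/3)**2 = 41209/9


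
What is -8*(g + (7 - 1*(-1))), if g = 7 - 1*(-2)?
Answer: -136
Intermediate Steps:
g = 9 (g = 7 + 2 = 9)
-8*(g + (7 - 1*(-1))) = -8*(9 + (7 - 1*(-1))) = -8*(9 + (7 + 1)) = -8*(9 + 8) = -8*17 = -136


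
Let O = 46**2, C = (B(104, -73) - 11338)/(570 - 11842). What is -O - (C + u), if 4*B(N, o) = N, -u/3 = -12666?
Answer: -56522040/1409 ≈ -40115.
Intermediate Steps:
u = 37998 (u = -3*(-12666) = 37998)
B(N, o) = N/4
C = 1414/1409 (C = ((1/4)*104 - 11338)/(570 - 11842) = (26 - 11338)/(-11272) = -11312*(-1/11272) = 1414/1409 ≈ 1.0035)
O = 2116
-O - (C + u) = -1*2116 - (1414/1409 + 37998) = -2116 - 1*53540596/1409 = -2116 - 53540596/1409 = -56522040/1409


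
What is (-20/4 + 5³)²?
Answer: 14400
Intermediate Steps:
(-20/4 + 5³)² = (-20*¼ + 125)² = (-5 + 125)² = 120² = 14400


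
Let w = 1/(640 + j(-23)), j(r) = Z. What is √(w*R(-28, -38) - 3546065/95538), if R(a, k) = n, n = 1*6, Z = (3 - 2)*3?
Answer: I*√140034674707303578/61430934 ≈ 6.0916*I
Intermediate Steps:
Z = 3 (Z = 1*3 = 3)
n = 6
j(r) = 3
R(a, k) = 6
w = 1/643 (w = 1/(640 + 3) = 1/643 ≈ 0.0015552)
√(w*R(-28, -38) - 3546065/95538) = √((1/643)*6 - 3546065/95538) = √(6/643 - 3546065*1/95538) = √(6/643 - 3546065/95538) = √(-2279546567/61430934) = I*√140034674707303578/61430934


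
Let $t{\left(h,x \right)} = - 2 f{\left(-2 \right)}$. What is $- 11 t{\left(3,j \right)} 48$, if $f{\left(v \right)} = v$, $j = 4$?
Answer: $-2112$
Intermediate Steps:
$t{\left(h,x \right)} = 4$ ($t{\left(h,x \right)} = \left(-2\right) \left(-2\right) = 4$)
$- 11 t{\left(3,j \right)} 48 = \left(-11\right) 4 \cdot 48 = \left(-44\right) 48 = -2112$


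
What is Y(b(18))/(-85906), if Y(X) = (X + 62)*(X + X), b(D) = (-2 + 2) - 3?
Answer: 177/42953 ≈ 0.0041208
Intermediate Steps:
b(D) = -3 (b(D) = 0 - 3 = -3)
Y(X) = 2*X*(62 + X) (Y(X) = (62 + X)*(2*X) = 2*X*(62 + X))
Y(b(18))/(-85906) = (2*(-3)*(62 - 3))/(-85906) = (2*(-3)*59)*(-1/85906) = -354*(-1/85906) = 177/42953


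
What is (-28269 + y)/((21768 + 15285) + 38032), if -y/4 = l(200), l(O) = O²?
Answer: -188269/75085 ≈ -2.5074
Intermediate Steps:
y = -160000 (y = -4*200² = -4*40000 = -160000)
(-28269 + y)/((21768 + 15285) + 38032) = (-28269 - 160000)/((21768 + 15285) + 38032) = -188269/(37053 + 38032) = -188269/75085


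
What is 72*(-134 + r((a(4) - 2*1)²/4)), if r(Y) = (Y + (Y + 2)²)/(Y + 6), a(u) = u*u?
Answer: -67968/11 ≈ -6178.9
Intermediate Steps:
a(u) = u²
r(Y) = (Y + (2 + Y)²)/(6 + Y)
72*(-134 + r((a(4) - 2*1)²/4)) = 72*(-134 + ((4² - 2*1)²/4 + (2 + (4² - 2*1)²/4)²)/(6 + (4² - 2*1)²/4)) = 72*(-134 + ((16 - 2)²*(¼) + (2 + (16 - 2)²*(¼))²)/(6 + (16 - 2)²*(¼))) = 72*(-134 + (14²*(¼) + (2 + 14²*(¼))²)/(6 + 14²*(¼))) = 72*(-134 + (196*(¼) + (2 + 196*(¼))²)/(6 + 196*(¼))) = 72*(-134 + (49 + (2 + 49)²)/(6 + 49)) = 72*(-134 + (49 + 51²)/55) = 72*(-134 + (49 + 2601)/55) = 72*(-134 + (1/55)*2650) = 72*(-134 + 530/11) = 72*(-944/11) = -67968/11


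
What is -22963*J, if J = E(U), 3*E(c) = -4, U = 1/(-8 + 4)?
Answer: 91852/3 ≈ 30617.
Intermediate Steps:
U = -¼ (U = 1/(-4) = -¼ ≈ -0.25000)
E(c) = -4/3 (E(c) = (⅓)*(-4) = -4/3)
J = -4/3 ≈ -1.3333
-22963*J = -22963*(-4/3) = 91852/3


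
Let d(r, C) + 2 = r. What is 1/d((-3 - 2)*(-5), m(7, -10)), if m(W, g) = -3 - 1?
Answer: 1/23 ≈ 0.043478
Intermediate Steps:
m(W, g) = -4
d(r, C) = -2 + r
1/d((-3 - 2)*(-5), m(7, -10)) = 1/(-2 + (-3 - 2)*(-5)) = 1/(-2 - 5*(-5)) = 1/(-2 + 25) = 1/23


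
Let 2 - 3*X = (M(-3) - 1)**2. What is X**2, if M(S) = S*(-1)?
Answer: 4/9 ≈ 0.44444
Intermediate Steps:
M(S) = -S
X = -2/3 (X = 2/3 - (-1*(-3) - 1)**2/3 = 2/3 - (3 - 1)**2/3 = 2/3 - 1/3*2**2 = 2/3 - 1/3*4 = 2/3 - 4/3 = -2/3 ≈ -0.66667)
X**2 = (-2/3)**2 = 4/9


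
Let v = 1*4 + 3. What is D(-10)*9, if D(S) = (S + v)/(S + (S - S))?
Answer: 27/10 ≈ 2.7000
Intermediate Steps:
v = 7 (v = 4 + 3 = 7)
D(S) = (7 + S)/S (D(S) = (S + 7)/(S + (S - S)) = (7 + S)/(S + 0) = (7 + S)/S)
D(-10)*9 = ((7 - 10)/(-10))*9 = -⅒*(-3)*9 = (3/10)*9 = 27/10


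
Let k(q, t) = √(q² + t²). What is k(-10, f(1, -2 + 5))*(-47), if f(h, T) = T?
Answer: -47*√109 ≈ -490.69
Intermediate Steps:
k(-10, f(1, -2 + 5))*(-47) = √((-10)² + (-2 + 5)²)*(-47) = √(100 + 3²)*(-47) = √(100 + 9)*(-47) = √109*(-47) = -47*√109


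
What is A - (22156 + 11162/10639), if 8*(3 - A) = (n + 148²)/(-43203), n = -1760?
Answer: -10182787634585/459636717 ≈ -22154.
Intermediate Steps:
A = 132127/43203 (A = 3 - (-1760 + 148²)/(8*(-43203)) = 3 - (-1760 + 21904)*(-1)/(8*43203) = 3 - 2518*(-1)/43203 = 3 - ⅛*(-20144/43203) = 3 + 2518/43203 = 132127/43203 ≈ 3.0583)
A - (22156 + 11162/10639) = 132127/43203 - (22156 + 11162/10639) = 132127/43203 - 1*235728846/10639 = 132127/43203 - 235728846/10639 = -10182787634585/459636717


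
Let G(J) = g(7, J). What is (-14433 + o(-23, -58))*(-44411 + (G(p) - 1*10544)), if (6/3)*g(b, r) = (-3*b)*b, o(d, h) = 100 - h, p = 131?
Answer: 1571063675/2 ≈ 7.8553e+8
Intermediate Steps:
g(b, r) = -3*b²/2 (g(b, r) = ((-3*b)*b)/2 = (-3*b²)/2 = -3*b²/2)
G(J) = -147/2 (G(J) = -3/2*7² = -3/2*49 = -147/2)
(-14433 + o(-23, -58))*(-44411 + (G(p) - 1*10544)) = (-14433 + (100 - 1*(-58)))*(-44411 + (-147/2 - 1*10544)) = (-14433 + (100 + 58))*(-44411 + (-147/2 - 10544)) = (-14433 + 158)*(-44411 - 21235/2) = -14275*(-110057/2) = 1571063675/2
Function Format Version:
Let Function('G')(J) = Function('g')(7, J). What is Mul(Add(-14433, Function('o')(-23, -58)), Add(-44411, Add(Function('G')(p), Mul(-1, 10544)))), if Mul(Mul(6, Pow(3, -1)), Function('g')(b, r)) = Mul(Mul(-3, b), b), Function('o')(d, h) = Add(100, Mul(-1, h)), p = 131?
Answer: Rational(1571063675, 2) ≈ 7.8553e+8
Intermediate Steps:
Function('g')(b, r) = Mul(Rational(-3, 2), Pow(b, 2)) (Function('g')(b, r) = Mul(Rational(1, 2), Mul(Mul(-3, b), b)) = Mul(Rational(1, 2), Mul(-3, Pow(b, 2))) = Mul(Rational(-3, 2), Pow(b, 2)))
Function('G')(J) = Rational(-147, 2) (Function('G')(J) = Mul(Rational(-3, 2), Pow(7, 2)) = Mul(Rational(-3, 2), 49) = Rational(-147, 2))
Mul(Add(-14433, Function('o')(-23, -58)), Add(-44411, Add(Function('G')(p), Mul(-1, 10544)))) = Mul(Add(-14433, Add(100, Mul(-1, -58))), Add(-44411, Add(Rational(-147, 2), Mul(-1, 10544)))) = Mul(Add(-14433, Add(100, 58)), Add(-44411, Add(Rational(-147, 2), -10544))) = Mul(Add(-14433, 158), Add(-44411, Rational(-21235, 2))) = Mul(-14275, Rational(-110057, 2)) = Rational(1571063675, 2)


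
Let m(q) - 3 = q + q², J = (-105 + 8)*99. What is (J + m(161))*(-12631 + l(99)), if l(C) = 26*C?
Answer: -165759474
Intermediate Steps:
J = -9603 (J = -97*99 = -9603)
m(q) = 3 + q + q² (m(q) = 3 + (q + q²) = 3 + q + q²)
(J + m(161))*(-12631 + l(99)) = (-9603 + (3 + 161 + 161²))*(-12631 + 26*99) = (-9603 + (3 + 161 + 25921))*(-12631 + 2574) = (-9603 + 26085)*(-10057) = 16482*(-10057) = -165759474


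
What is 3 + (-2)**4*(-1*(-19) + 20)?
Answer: 627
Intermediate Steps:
3 + (-2)**4*(-1*(-19) + 20) = 3 + 16*(19 + 20) = 3 + 16*39 = 3 + 624 = 627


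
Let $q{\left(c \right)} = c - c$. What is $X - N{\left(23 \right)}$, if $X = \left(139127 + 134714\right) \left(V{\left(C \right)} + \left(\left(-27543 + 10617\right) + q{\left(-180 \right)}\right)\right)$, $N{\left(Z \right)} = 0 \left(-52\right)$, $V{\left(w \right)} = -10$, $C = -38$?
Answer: $-4637771176$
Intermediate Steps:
$N{\left(Z \right)} = 0$
$q{\left(c \right)} = 0$
$X = -4637771176$ ($X = \left(139127 + 134714\right) \left(-10 + \left(\left(-27543 + 10617\right) + 0\right)\right) = 273841 \left(-10 + \left(-16926 + 0\right)\right) = 273841 \left(-10 - 16926\right) = 273841 \left(-16936\right) = -4637771176$)
$X - N{\left(23 \right)} = -4637771176 - 0 = -4637771176 + 0 = -4637771176$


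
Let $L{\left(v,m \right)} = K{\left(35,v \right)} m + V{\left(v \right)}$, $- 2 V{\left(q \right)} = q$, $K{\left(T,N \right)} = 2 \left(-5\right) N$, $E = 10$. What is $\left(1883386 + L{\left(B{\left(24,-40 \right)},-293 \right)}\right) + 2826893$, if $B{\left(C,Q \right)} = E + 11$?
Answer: $\frac{9543597}{2} \approx 4.7718 \cdot 10^{6}$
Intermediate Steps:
$K{\left(T,N \right)} = - 10 N$
$V{\left(q \right)} = - \frac{q}{2}$
$B{\left(C,Q \right)} = 21$ ($B{\left(C,Q \right)} = 10 + 11 = 21$)
$L{\left(v,m \right)} = - \frac{v}{2} - 10 m v$ ($L{\left(v,m \right)} = - 10 v m - \frac{v}{2} = - 10 m v - \frac{v}{2} = - \frac{v}{2} - 10 m v$)
$\left(1883386 + L{\left(B{\left(24,-40 \right)},-293 \right)}\right) + 2826893 = \left(1883386 + \frac{1}{2} \cdot 21 \left(-1 - -5860\right)\right) + 2826893 = \left(1883386 + \frac{1}{2} \cdot 21 \left(-1 + 5860\right)\right) + 2826893 = \left(1883386 + \frac{1}{2} \cdot 21 \cdot 5859\right) + 2826893 = \left(1883386 + \frac{123039}{2}\right) + 2826893 = \frac{3889811}{2} + 2826893 = \frac{9543597}{2}$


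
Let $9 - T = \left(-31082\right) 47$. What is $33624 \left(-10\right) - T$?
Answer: $-1797103$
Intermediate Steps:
$T = 1460863$ ($T = 9 - \left(-31082\right) 47 = 9 - -1460854 = 9 + 1460854 = 1460863$)
$33624 \left(-10\right) - T = 33624 \left(-10\right) - 1460863 = -336240 - 1460863 = -1797103$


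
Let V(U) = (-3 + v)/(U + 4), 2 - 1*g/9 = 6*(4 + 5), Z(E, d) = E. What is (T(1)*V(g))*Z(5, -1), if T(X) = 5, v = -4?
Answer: 175/464 ≈ 0.37716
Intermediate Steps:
g = -468 (g = 18 - 54*(4 + 5) = 18 - 54*9 = 18 - 9*54 = 18 - 486 = -468)
V(U) = -7/(4 + U) (V(U) = (-3 - 4)/(U + 4) = -7/(4 + U))
(T(1)*V(g))*Z(5, -1) = (5*(-7/(4 - 468)))*5 = (5*(-7/(-464)))*5 = (5*(-7*(-1/464)))*5 = (5*(7/464))*5 = (35/464)*5 = 175/464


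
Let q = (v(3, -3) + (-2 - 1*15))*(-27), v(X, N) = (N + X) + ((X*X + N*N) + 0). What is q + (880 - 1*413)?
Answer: 440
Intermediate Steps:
v(X, N) = N + X + N**2 + X**2 (v(X, N) = (N + X) + ((X**2 + N**2) + 0) = (N + X) + ((N**2 + X**2) + 0) = (N + X) + (N**2 + X**2) = N + X + N**2 + X**2)
q = -27 (q = ((-3 + 3 + (-3)**2 + 3**2) + (-2 - 1*15))*(-27) = ((-3 + 3 + 9 + 9) + (-2 - 15))*(-27) = (18 - 17)*(-27) = 1*(-27) = -27)
q + (880 - 1*413) = -27 + (880 - 1*413) = -27 + (880 - 413) = -27 + 467 = 440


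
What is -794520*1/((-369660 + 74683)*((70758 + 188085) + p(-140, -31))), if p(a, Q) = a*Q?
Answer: 794520/77632931791 ≈ 1.0234e-5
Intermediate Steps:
p(a, Q) = Q*a
-794520*1/((-369660 + 74683)*((70758 + 188085) + p(-140, -31))) = -794520*1/((-369660 + 74683)*((70758 + 188085) - 31*(-140))) = -794520*(-1/(294977*(258843 + 4340))) = -794520/(263183*(-294977)) = -794520/(-77632931791) = -794520*(-1/77632931791) = 794520/77632931791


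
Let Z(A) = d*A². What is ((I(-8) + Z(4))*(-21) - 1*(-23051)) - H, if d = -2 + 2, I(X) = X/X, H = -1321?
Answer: 24351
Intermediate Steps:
I(X) = 1
d = 0
Z(A) = 0 (Z(A) = 0*A² = 0)
((I(-8) + Z(4))*(-21) - 1*(-23051)) - H = ((1 + 0)*(-21) - 1*(-23051)) - 1*(-1321) = (1*(-21) + 23051) + 1321 = (-21 + 23051) + 1321 = 23030 + 1321 = 24351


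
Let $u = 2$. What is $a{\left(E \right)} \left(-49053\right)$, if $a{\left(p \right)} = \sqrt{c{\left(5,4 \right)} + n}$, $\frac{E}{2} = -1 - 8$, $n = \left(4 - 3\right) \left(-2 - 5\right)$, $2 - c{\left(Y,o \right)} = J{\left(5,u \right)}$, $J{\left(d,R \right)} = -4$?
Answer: $- 49053 i \approx - 49053.0 i$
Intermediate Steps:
$c{\left(Y,o \right)} = 6$ ($c{\left(Y,o \right)} = 2 - -4 = 2 + 4 = 6$)
$n = -7$ ($n = 1 \left(-7\right) = -7$)
$E = -18$ ($E = 2 \left(-1 - 8\right) = 2 \left(-9\right) = -18$)
$a{\left(p \right)} = i$ ($a{\left(p \right)} = \sqrt{6 - 7} = \sqrt{-1} = i$)
$a{\left(E \right)} \left(-49053\right) = i \left(-49053\right) = - 49053 i$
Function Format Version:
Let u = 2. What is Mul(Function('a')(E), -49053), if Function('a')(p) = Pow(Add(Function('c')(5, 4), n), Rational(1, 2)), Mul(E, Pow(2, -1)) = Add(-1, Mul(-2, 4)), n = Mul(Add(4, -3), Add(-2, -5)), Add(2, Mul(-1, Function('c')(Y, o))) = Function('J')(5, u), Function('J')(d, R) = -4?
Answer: Mul(-49053, I) ≈ Mul(-49053., I)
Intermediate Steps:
Function('c')(Y, o) = 6 (Function('c')(Y, o) = Add(2, Mul(-1, -4)) = Add(2, 4) = 6)
n = -7 (n = Mul(1, -7) = -7)
E = -18 (E = Mul(2, Add(-1, Mul(-2, 4))) = Mul(2, Add(-1, -8)) = Mul(2, -9) = -18)
Function('a')(p) = I (Function('a')(p) = Pow(Add(6, -7), Rational(1, 2)) = Pow(-1, Rational(1, 2)) = I)
Mul(Function('a')(E), -49053) = Mul(I, -49053) = Mul(-49053, I)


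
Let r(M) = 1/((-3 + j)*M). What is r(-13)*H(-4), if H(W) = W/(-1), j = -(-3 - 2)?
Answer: -2/13 ≈ -0.15385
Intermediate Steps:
j = 5 (j = -1*(-5) = 5)
H(W) = -W (H(W) = W*(-1) = -W)
r(M) = 1/(2*M) (r(M) = 1/((-3 + 5)*M) = 1/(2*M))
r(-13)*H(-4) = ((½)/(-13))*(-1*(-4)) = ((½)*(-1/13))*4 = -1/26*4 = -2/13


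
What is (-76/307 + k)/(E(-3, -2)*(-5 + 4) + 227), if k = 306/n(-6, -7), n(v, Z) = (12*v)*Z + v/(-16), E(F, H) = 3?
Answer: 37073/23123240 ≈ 0.0016033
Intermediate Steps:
n(v, Z) = -v/16 + 12*Z*v (n(v, Z) = 12*Z*v + v*(-1/16) = 12*Z*v - v/16 = -v/16 + 12*Z*v)
k = 816/1345 (k = 306/(((1/16)*(-6)*(-1 + 192*(-7)))) = 306/(((1/16)*(-6)*(-1 - 1344))) = 306/(((1/16)*(-6)*(-1345))) = 306/(4035/8) = 306*(8/4035) = 816/1345 ≈ 0.60669)
(-76/307 + k)/(E(-3, -2)*(-5 + 4) + 227) = (-76/307 + 816/1345)/(3*(-5 + 4) + 227) = (-76*1/307 + 816/1345)/(3*(-1) + 227) = (-76/307 + 816/1345)/(-3 + 227) = (148292/412915)/224 = (148292/412915)*(1/224) = 37073/23123240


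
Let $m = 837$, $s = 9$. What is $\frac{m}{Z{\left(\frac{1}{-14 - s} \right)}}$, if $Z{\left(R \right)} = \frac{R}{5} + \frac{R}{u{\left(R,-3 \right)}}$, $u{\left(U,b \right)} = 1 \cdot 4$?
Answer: $-42780$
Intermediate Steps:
$u{\left(U,b \right)} = 4$
$Z{\left(R \right)} = \frac{9 R}{20}$ ($Z{\left(R \right)} = \frac{R}{5} + \frac{R}{4} = \frac{9 R}{20}$)
$\frac{m}{Z{\left(\frac{1}{-14 - s} \right)}} = \frac{837}{\frac{9}{20} \frac{1}{-14 - 9}} = \frac{837}{\frac{9}{20} \frac{1}{-23}} = \frac{837}{\frac{9}{20} \left(- \frac{1}{23}\right)} = \frac{837}{- \frac{9}{460}} = 837 \left(- \frac{460}{9}\right) = -42780$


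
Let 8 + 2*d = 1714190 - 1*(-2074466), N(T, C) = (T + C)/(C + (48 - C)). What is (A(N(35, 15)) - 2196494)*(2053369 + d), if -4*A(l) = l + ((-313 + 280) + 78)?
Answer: -832428425081597/96 ≈ -8.6711e+12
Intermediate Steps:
N(T, C) = C/48 + T/48 (N(T, C) = (C + T)/48 = (C + T)*(1/48) = C/48 + T/48)
d = 1894324 (d = -4 + (1714190 - 1*(-2074466))/2 = -4 + (1714190 + 2074466)/2 = -4 + (½)*3788656 = -4 + 1894328 = 1894324)
A(l) = -45/4 - l/4 (A(l) = -(l + ((-313 + 280) + 78))/4 = -(l + (-33 + 78))/4 = -(l + 45)/4 = -(45 + l)/4 = -45/4 - l/4)
(A(N(35, 15)) - 2196494)*(2053369 + d) = ((-45/4 - ((1/48)*15 + (1/48)*35)/4) - 2196494)*(2053369 + 1894324) = ((-45/4 - (5/16 + 35/48)/4) - 2196494)*3947693 = ((-45/4 - ¼*25/24) - 2196494)*3947693 = ((-45/4 - 25/96) - 2196494)*3947693 = (-1105/96 - 2196494)*3947693 = -210864529/96*3947693 = -832428425081597/96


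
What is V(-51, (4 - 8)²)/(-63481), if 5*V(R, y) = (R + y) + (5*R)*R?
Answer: -2594/63481 ≈ -0.040863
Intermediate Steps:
V(R, y) = R² + R/5 + y/5 (V(R, y) = ((R + y) + (5*R)*R)/5 = ((R + y) + 5*R²)/5 = (R + y + 5*R²)/5 = R² + R/5 + y/5)
V(-51, (4 - 8)²)/(-63481) = ((-51)² + (⅕)*(-51) + (4 - 8)²/5)/(-63481) = (2601 - 51/5 + (⅕)*(-4)²)*(-1/63481) = (2601 - 51/5 + (⅕)*16)*(-1/63481) = (2601 - 51/5 + 16/5)*(-1/63481) = 2594*(-1/63481) = -2594/63481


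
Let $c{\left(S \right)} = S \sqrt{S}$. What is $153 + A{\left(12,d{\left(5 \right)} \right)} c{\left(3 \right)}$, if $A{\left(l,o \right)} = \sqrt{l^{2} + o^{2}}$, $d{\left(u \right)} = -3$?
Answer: $153 + 9 \sqrt{51} \approx 217.27$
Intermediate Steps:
$c{\left(S \right)} = S^{\frac{3}{2}}$
$153 + A{\left(12,d{\left(5 \right)} \right)} c{\left(3 \right)} = 153 + \sqrt{12^{2} + \left(-3\right)^{2}} \cdot 3^{\frac{3}{2}} = 153 + \sqrt{144 + 9} \cdot 3 \sqrt{3} = 153 + \sqrt{153} \cdot 3 \sqrt{3} = 153 + 3 \sqrt{17} \cdot 3 \sqrt{3} = 153 + 9 \sqrt{51}$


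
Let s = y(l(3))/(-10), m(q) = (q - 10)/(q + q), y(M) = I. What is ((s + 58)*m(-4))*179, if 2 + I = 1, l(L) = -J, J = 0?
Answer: 727993/40 ≈ 18200.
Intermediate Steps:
l(L) = 0 (l(L) = -1*0 = 0)
I = -1 (I = -2 + 1 = -1)
y(M) = -1
m(q) = (-10 + q)/(2*q) (m(q) = (-10 + q)/((2*q)) = (-10 + q)*(1/(2*q)) = (-10 + q)/(2*q))
s = ⅒ (s = -1/(-10) = -1*(-⅒) = ⅒ ≈ 0.10000)
((s + 58)*m(-4))*179 = ((⅒ + 58)*((½)*(-10 - 4)/(-4)))*179 = (581*((½)*(-¼)*(-14))/10)*179 = ((581/10)*(7/4))*179 = (4067/40)*179 = 727993/40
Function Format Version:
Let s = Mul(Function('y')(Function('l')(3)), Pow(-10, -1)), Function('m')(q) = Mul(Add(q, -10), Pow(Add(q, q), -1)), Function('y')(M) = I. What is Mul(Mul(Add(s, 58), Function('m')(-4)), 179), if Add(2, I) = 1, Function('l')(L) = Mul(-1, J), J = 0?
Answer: Rational(727993, 40) ≈ 18200.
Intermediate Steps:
Function('l')(L) = 0 (Function('l')(L) = Mul(-1, 0) = 0)
I = -1 (I = Add(-2, 1) = -1)
Function('y')(M) = -1
Function('m')(q) = Mul(Rational(1, 2), Pow(q, -1), Add(-10, q)) (Function('m')(q) = Mul(Add(-10, q), Pow(Mul(2, q), -1)) = Mul(Add(-10, q), Mul(Rational(1, 2), Pow(q, -1))) = Mul(Rational(1, 2), Pow(q, -1), Add(-10, q)))
s = Rational(1, 10) (s = Mul(-1, Pow(-10, -1)) = Mul(-1, Rational(-1, 10)) = Rational(1, 10) ≈ 0.10000)
Mul(Mul(Add(s, 58), Function('m')(-4)), 179) = Mul(Mul(Add(Rational(1, 10), 58), Mul(Rational(1, 2), Pow(-4, -1), Add(-10, -4))), 179) = Mul(Mul(Rational(581, 10), Mul(Rational(1, 2), Rational(-1, 4), -14)), 179) = Mul(Mul(Rational(581, 10), Rational(7, 4)), 179) = Mul(Rational(4067, 40), 179) = Rational(727993, 40)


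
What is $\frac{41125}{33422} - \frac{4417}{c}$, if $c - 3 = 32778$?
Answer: $\frac{171499093}{156515226} \approx 1.0957$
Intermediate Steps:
$c = 32781$ ($c = 3 + 32778 = 32781$)
$\frac{41125}{33422} - \frac{4417}{c} = \frac{41125}{33422} - \frac{4417}{32781} = 41125 \cdot \frac{1}{33422} - \frac{631}{4683} = \frac{41125}{33422} - \frac{631}{4683} = \frac{171499093}{156515226}$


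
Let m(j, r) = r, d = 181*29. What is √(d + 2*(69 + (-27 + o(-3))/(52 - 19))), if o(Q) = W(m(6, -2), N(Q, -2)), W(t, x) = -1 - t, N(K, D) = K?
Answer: √5864727/33 ≈ 73.385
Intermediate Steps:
d = 5249
o(Q) = 1 (o(Q) = -1 - 1*(-2) = -1 + 2 = 1)
√(d + 2*(69 + (-27 + o(-3))/(52 - 19))) = √(5249 + 2*(69 + (-27 + 1)/(52 - 19))) = √(5249 + 2*(69 - 26/33)) = √(5249 + 2*(2251/33)) = √(5249 + 4502/33) = √(177719/33) = √5864727/33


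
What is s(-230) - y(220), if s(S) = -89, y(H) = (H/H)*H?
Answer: -309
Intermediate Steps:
y(H) = H (y(H) = 1*H = H)
s(-230) - y(220) = -89 - 1*220 = -89 - 220 = -309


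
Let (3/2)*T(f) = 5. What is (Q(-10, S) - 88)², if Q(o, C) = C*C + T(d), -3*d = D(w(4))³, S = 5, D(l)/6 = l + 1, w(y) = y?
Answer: 32041/9 ≈ 3560.1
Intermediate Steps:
D(l) = 6 + 6*l (D(l) = 6*(l + 1) = 6*(1 + l) = 6 + 6*l)
d = -9000 (d = -(6 + 6*4)³/3 = -(6 + 24)³/3 = -⅓*30³ = -⅓*27000 = -9000)
T(f) = 10/3 (T(f) = (⅔)*5 = 10/3)
Q(o, C) = 10/3 + C² (Q(o, C) = C*C + 10/3 = C² + 10/3 = 10/3 + C²)
(Q(-10, S) - 88)² = ((10/3 + 5²) - 88)² = ((10/3 + 25) - 88)² = (85/3 - 88)² = (-179/3)² = 32041/9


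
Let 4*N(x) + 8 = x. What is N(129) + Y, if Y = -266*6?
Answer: -6263/4 ≈ -1565.8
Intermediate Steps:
N(x) = -2 + x/4
Y = -1596
N(129) + Y = (-2 + (¼)*129) - 1596 = (-2 + 129/4) - 1596 = 121/4 - 1596 = -6263/4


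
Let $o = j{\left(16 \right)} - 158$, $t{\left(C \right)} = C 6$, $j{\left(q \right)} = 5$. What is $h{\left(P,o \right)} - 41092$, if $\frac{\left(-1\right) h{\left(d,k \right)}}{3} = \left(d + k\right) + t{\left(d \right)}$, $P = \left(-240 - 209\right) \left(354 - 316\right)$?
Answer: $317669$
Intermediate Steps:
$t{\left(C \right)} = 6 C$
$P = -17062$ ($P = \left(-449\right) 38 = -17062$)
$o = -153$ ($o = 5 - 158 = -153$)
$h{\left(d,k \right)} = - 21 d - 3 k$ ($h{\left(d,k \right)} = - 3 \left(\left(d + k\right) + 6 d\right) = - 3 \left(k + 7 d\right) = - 21 d - 3 k$)
$h{\left(P,o \right)} - 41092 = \left(\left(-21\right) \left(-17062\right) - -459\right) - 41092 = \left(358302 + 459\right) - 41092 = 358761 - 41092 = 317669$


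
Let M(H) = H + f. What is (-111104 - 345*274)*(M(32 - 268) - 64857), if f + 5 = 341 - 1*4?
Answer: 13317063474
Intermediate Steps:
f = 332 (f = -5 + (341 - 1*4) = -5 + (341 - 4) = -5 + 337 = 332)
M(H) = 332 + H (M(H) = H + 332 = 332 + H)
(-111104 - 345*274)*(M(32 - 268) - 64857) = (-111104 - 345*274)*((332 + (32 - 268)) - 64857) = (-111104 - 94530)*((332 - 236) - 64857) = -205634*(96 - 64857) = -205634*(-64761) = 13317063474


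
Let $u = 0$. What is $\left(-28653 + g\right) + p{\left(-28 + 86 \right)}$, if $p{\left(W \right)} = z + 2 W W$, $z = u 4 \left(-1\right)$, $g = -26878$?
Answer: $-48803$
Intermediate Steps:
$z = 0$ ($z = 0 \cdot 4 \left(-1\right) = 0 \left(-1\right) = 0$)
$p{\left(W \right)} = 2 W^{2}$ ($p{\left(W \right)} = 0 + 2 W W = 0 + 2 W^{2} = 2 W^{2}$)
$\left(-28653 + g\right) + p{\left(-28 + 86 \right)} = \left(-28653 - 26878\right) + 2 \left(-28 + 86\right)^{2} = -55531 + 2 \cdot 58^{2} = -55531 + 2 \cdot 3364 = -55531 + 6728 = -48803$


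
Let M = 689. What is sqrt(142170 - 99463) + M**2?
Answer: 474721 + sqrt(42707) ≈ 4.7493e+5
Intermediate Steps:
sqrt(142170 - 99463) + M**2 = sqrt(142170 - 99463) + 689**2 = sqrt(42707) + 474721 = 474721 + sqrt(42707)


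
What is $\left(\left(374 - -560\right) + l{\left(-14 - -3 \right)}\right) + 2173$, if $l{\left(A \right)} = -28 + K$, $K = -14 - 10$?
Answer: $3055$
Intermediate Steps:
$K = -24$ ($K = -14 - 10 = -24$)
$l{\left(A \right)} = -52$ ($l{\left(A \right)} = -28 - 24 = -52$)
$\left(\left(374 - -560\right) + l{\left(-14 - -3 \right)}\right) + 2173 = \left(\left(374 - -560\right) - 52\right) + 2173 = \left(\left(374 + 560\right) - 52\right) + 2173 = \left(934 - 52\right) + 2173 = 882 + 2173 = 3055$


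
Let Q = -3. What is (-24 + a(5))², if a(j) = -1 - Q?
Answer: 484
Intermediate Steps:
a(j) = 2 (a(j) = -1 - 1*(-3) = -1 + 3 = 2)
(-24 + a(5))² = (-24 + 2)² = (-22)² = 484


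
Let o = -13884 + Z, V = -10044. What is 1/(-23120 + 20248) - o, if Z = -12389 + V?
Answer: 104302423/2872 ≈ 36317.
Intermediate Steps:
Z = -22433 (Z = -12389 - 10044 = -22433)
o = -36317 (o = -13884 - 22433 = -36317)
1/(-23120 + 20248) - o = 1/(-23120 + 20248) - 1*(-36317) = 1/(-2872) + 36317 = -1/2872 + 36317 = 104302423/2872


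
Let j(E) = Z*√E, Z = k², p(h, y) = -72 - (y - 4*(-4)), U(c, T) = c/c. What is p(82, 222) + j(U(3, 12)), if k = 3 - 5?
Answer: -306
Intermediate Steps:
U(c, T) = 1
p(h, y) = -88 - y (p(h, y) = -72 - (y + 16) = -72 - (16 + y) = -72 + (-16 - y) = -88 - y)
k = -2
Z = 4 (Z = (-2)² = 4)
j(E) = 4*√E
p(82, 222) + j(U(3, 12)) = (-88 - 1*222) + 4*√1 = (-88 - 222) + 4*1 = -310 + 4 = -306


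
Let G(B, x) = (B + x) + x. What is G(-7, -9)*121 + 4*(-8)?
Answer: -3057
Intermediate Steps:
G(B, x) = B + 2*x
G(-7, -9)*121 + 4*(-8) = (-7 + 2*(-9))*121 + 4*(-8) = (-7 - 18)*121 - 32 = -25*121 - 32 = -3025 - 32 = -3057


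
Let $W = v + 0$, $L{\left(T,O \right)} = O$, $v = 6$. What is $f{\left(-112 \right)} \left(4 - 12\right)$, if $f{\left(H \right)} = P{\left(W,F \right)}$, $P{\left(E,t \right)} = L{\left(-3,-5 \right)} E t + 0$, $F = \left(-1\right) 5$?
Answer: $-1200$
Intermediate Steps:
$W = 6$ ($W = 6 + 0 = 6$)
$F = -5$
$P{\left(E,t \right)} = - 5 E t$ ($P{\left(E,t \right)} = - 5 E t + 0 = - 5 E t$)
$f{\left(H \right)} = 150$ ($f{\left(H \right)} = \left(-5\right) 6 \left(-5\right) = 150$)
$f{\left(-112 \right)} \left(4 - 12\right) = 150 \left(4 - 12\right) = 150 \left(-8\right) = -1200$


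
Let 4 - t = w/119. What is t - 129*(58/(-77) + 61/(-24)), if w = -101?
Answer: 4501835/10472 ≈ 429.89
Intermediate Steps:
t = 577/119 (t = 4 - (-101)/119 = 4 - 1*(-101/119) = 4 + 101/119 = 577/119 ≈ 4.8487)
t - 129*(58/(-77) + 61/(-24)) = 577/119 - 129*(58/(-77) + 61/(-24)) = 577/119 - 129*(58*(-1/77) + 61*(-1/24)) = 577/119 - 129*(-58/77 - 61/24) = 577/119 - 129*(-6089/1848) = 577/119 + 261827/616 = 4501835/10472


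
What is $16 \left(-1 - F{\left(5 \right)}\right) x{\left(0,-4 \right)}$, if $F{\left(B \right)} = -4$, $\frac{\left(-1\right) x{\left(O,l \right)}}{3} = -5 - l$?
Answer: $144$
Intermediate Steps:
$x{\left(O,l \right)} = 15 + 3 l$ ($x{\left(O,l \right)} = - 3 \left(-5 - l\right) = 15 + 3 l$)
$16 \left(-1 - F{\left(5 \right)}\right) x{\left(0,-4 \right)} = 16 \left(-1 - -4\right) \left(15 + 3 \left(-4\right)\right) = 16 \left(-1 + 4\right) \left(15 - 12\right) = 16 \cdot 3 \cdot 3 = 48 \cdot 3 = 144$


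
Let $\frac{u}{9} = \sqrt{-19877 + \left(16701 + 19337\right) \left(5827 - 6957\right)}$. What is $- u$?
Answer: $- 9 i \sqrt{40742817} \approx - 57447.0 i$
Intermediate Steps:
$u = 9 i \sqrt{40742817}$ ($u = 9 \sqrt{-19877 + \left(16701 + 19337\right) \left(5827 - 6957\right)} = 9 \sqrt{-19877 + 36038 \left(-1130\right)} = 9 \sqrt{-19877 - 40722940} = 9 \sqrt{-40742817} = 9 i \sqrt{40742817} \approx 57447.0 i$)
$- u = - 9 i \sqrt{40742817}$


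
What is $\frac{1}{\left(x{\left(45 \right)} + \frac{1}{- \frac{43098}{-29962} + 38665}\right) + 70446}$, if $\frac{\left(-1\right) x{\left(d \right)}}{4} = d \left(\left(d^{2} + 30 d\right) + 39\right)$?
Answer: $- \frac{579261914}{315161346582655} \approx -1.838 \cdot 10^{-6}$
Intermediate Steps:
$x{\left(d \right)} = - 4 d \left(39 + d^{2} + 30 d\right)$ ($x{\left(d \right)} = - 4 d \left(\left(d^{2} + 30 d\right) + 39\right) = - 4 d \left(39 + d^{2} + 30 d\right)$)
$\frac{1}{\left(x{\left(45 \right)} + \frac{1}{- \frac{43098}{-29962} + 38665}\right) + 70446} = \frac{1}{\left(\left(-4\right) 45 \left(39 + 45^{2} + 30 \cdot 45\right) + \frac{1}{- \frac{43098}{-29962} + 38665}\right) + 70446} = \frac{1}{\left(\left(-4\right) 45 \left(39 + 2025 + 1350\right) + \frac{1}{\left(-43098\right) \left(- \frac{1}{29962}\right) + 38665}\right) + 70446} = \frac{1}{\left(\left(-4\right) 45 \cdot 3414 + \frac{1}{\frac{21549}{14981} + 38665}\right) + 70446} = \frac{1}{\left(-614520 + \frac{1}{\frac{579261914}{14981}}\right) + 70446} = \frac{1}{\left(-614520 + \frac{14981}{579261914}\right) + 70446} = \frac{1}{- \frac{355968031376299}{579261914} + 70446} = \frac{1}{- \frac{315161346582655}{579261914}} = - \frac{579261914}{315161346582655}$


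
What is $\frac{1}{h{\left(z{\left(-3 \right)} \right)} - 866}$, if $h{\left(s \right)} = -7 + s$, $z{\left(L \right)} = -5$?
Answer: $- \frac{1}{878} \approx -0.001139$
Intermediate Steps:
$\frac{1}{h{\left(z{\left(-3 \right)} \right)} - 866} = \frac{1}{\left(-7 - 5\right) - 866} = \frac{1}{-12 - 866} = \frac{1}{-878} = - \frac{1}{878}$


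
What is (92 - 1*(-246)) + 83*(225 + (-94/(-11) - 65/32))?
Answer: 6882895/352 ≈ 19554.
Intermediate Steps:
(92 - 1*(-246)) + 83*(225 + (-94/(-11) - 65/32)) = (92 + 246) + 83*(225 + (-94*(-1/11) - 65*1/32)) = 338 + 83*(225 + (94/11 - 65/32)) = 338 + 83*(225 + 2293/352) = 338 + 83*(81493/352) = 338 + 6763919/352 = 6882895/352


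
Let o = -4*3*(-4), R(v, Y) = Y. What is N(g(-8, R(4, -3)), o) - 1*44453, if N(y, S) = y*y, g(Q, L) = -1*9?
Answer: -44372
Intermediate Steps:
g(Q, L) = -9
o = 48 (o = -12*(-4) = 48)
N(y, S) = y²
N(g(-8, R(4, -3)), o) - 1*44453 = (-9)² - 1*44453 = 81 - 44453 = -44372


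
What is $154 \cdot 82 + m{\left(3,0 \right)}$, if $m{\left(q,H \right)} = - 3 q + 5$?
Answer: $12624$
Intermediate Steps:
$m{\left(q,H \right)} = 5 - 3 q$
$154 \cdot 82 + m{\left(3,0 \right)} = 154 \cdot 82 + \left(5 - 9\right) = 12628 + \left(5 - 9\right) = 12628 - 4 = 12624$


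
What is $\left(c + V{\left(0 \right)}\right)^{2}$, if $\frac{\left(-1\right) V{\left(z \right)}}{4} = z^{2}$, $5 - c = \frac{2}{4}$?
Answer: $\frac{81}{4} \approx 20.25$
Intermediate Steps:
$c = \frac{9}{2}$ ($c = 5 - \frac{2}{4} = 5 - 2 \cdot \frac{1}{4} = 5 - \frac{1}{2} = \frac{9}{2} \approx 4.5$)
$V{\left(z \right)} = - 4 z^{2}$
$\left(c + V{\left(0 \right)}\right)^{2} = \left(\frac{9}{2} - 4 \cdot 0^{2}\right)^{2} = \left(\frac{9}{2} - 0\right)^{2} = \left(\frac{9}{2} + 0\right)^{2} = \left(\frac{9}{2}\right)^{2} = \frac{81}{4}$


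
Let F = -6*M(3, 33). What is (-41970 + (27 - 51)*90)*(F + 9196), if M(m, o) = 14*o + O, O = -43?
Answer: -294876660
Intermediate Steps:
M(m, o) = -43 + 14*o (M(m, o) = 14*o - 43 = -43 + 14*o)
F = -2514 (F = -6*(-43 + 14*33) = -6*(-43 + 462) = -6*419 = -2514)
(-41970 + (27 - 51)*90)*(F + 9196) = (-41970 + (27 - 51)*90)*(-2514 + 9196) = (-41970 - 24*90)*6682 = (-41970 - 2160)*6682 = -44130*6682 = -294876660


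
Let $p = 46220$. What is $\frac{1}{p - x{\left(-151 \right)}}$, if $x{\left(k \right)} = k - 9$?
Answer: $\frac{1}{46380} \approx 2.1561 \cdot 10^{-5}$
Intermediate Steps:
$x{\left(k \right)} = -9 + k$
$\frac{1}{p - x{\left(-151 \right)}} = \frac{1}{46220 - \left(-9 - 151\right)} = \frac{1}{46220 - -160} = \frac{1}{46220 + 160} = \frac{1}{46380}$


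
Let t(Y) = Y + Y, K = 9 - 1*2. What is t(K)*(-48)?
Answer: -672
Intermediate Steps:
K = 7 (K = 9 - 2 = 7)
t(Y) = 2*Y
t(K)*(-48) = (2*7)*(-48) = 14*(-48) = -672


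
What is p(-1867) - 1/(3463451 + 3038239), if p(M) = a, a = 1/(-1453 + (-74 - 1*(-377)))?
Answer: -325142/373847175 ≈ -0.00086972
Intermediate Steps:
a = -1/1150 (a = 1/(-1453 + (-74 + 377)) = 1/(-1453 + 303) = 1/(-1150) = -1/1150 ≈ -0.00086956)
p(M) = -1/1150
p(-1867) - 1/(3463451 + 3038239) = -1/1150 - 1/(3463451 + 3038239) = -1/1150 - 1/6501690 = -325142/373847175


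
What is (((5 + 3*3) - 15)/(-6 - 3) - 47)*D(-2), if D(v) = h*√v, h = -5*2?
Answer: 4220*I*√2/9 ≈ 663.11*I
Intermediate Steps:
h = -10
D(v) = -10*√v
(((5 + 3*3) - 15)/(-6 - 3) - 47)*D(-2) = (((5 + 3*3) - 15)/(-6 - 3) - 47)*(-10*I*√2) = (((5 + 9) - 15)/(-9) - 47)*(-10*I*√2) = ((14 - 15)*(-⅑) - 47)*(-10*I*√2) = (-1*(-⅑) - 47)*(-10*I*√2) = (⅑ - 47)*(-10*I*√2) = -(-4220)*I*√2/9 = 4220*I*√2/9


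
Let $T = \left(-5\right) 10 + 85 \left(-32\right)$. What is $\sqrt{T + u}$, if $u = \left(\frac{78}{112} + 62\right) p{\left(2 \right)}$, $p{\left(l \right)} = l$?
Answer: $\frac{i \sqrt{518343}}{14} \approx 51.426 i$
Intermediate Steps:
$T = -2770$ ($T = -50 - 2720 = -2770$)
$u = \frac{3511}{28}$ ($u = \left(\frac{78}{112} + 62\right) 2 = \left(78 \cdot \frac{1}{112} + 62\right) 2 = \left(\frac{39}{56} + 62\right) 2 = \frac{3511}{56} \cdot 2 = \frac{3511}{28} \approx 125.39$)
$\sqrt{T + u} = \sqrt{-2770 + \frac{3511}{28}} = \sqrt{- \frac{74049}{28}} = \frac{i \sqrt{518343}}{14}$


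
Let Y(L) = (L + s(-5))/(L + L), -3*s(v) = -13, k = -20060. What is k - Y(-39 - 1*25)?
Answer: -7703219/384 ≈ -20060.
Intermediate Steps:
s(v) = 13/3 (s(v) = -1/3*(-13) = 13/3)
Y(L) = (13/3 + L)/(2*L) (Y(L) = (L + 13/3)/(L + L) = (13/3 + L)/((2*L)) = (13/3 + L)*(1/(2*L)) = (13/3 + L)/(2*L))
k - Y(-39 - 1*25) = -20060 - (13 + 3*(-39 - 1*25))/(6*(-39 - 1*25)) = -20060 - (13 + 3*(-39 - 25))/(6*(-39 - 25)) = -20060 - (13 + 3*(-64))/(6*(-64)) = -20060 - (-1)*(13 - 192)/(6*64) = -20060 - (-1)*(-179)/(6*64) = -20060 - 1*179/384 = -20060 - 179/384 = -7703219/384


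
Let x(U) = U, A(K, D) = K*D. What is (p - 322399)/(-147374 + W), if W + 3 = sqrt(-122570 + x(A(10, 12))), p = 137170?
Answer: 3033166037/2413344731 + 102905*I*sqrt(4898)/2413344731 ≈ 1.2568 + 0.0029842*I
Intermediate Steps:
A(K, D) = D*K
W = -3 + 5*I*sqrt(4898) (W = -3 + sqrt(-122570 + 12*10) = -3 + sqrt(-122570 + 120) = -3 + sqrt(-122450) = -3 + 5*I*sqrt(4898) ≈ -3.0 + 349.93*I)
(p - 322399)/(-147374 + W) = (137170 - 322399)/(-147374 + (-3 + 5*I*sqrt(4898))) = -185229/(-147377 + 5*I*sqrt(4898))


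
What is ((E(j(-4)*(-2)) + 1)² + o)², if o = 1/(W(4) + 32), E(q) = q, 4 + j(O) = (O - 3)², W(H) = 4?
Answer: 81314514649/1296 ≈ 6.2743e+7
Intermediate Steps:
j(O) = -4 + (-3 + O)² (j(O) = -4 + (O - 3)² = -4 + (-3 + O)²)
o = 1/36 (o = 1/(4 + 32) = 1/36 ≈ 0.027778)
((E(j(-4)*(-2)) + 1)² + o)² = (((-4 + (-3 - 4)²)*(-2) + 1)² + 1/36)² = (((-4 + (-7)²)*(-2) + 1)² + 1/36)² = (((-4 + 49)*(-2) + 1)² + 1/36)² = ((45*(-2) + 1)² + 1/36)² = ((-90 + 1)² + 1/36)² = ((-89)² + 1/36)² = (7921 + 1/36)² = (285157/36)² = 81314514649/1296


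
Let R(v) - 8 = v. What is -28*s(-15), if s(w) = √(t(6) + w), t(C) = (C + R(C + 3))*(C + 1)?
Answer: -28*√146 ≈ -338.33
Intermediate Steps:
R(v) = 8 + v
t(C) = (1 + C)*(11 + 2*C) (t(C) = (C + (8 + (C + 3)))*(C + 1) = (C + (8 + (3 + C)))*(1 + C) = (C + (11 + C))*(1 + C) = (11 + 2*C)*(1 + C) = (1 + C)*(11 + 2*C))
s(w) = √(161 + w) (s(w) = √((11 + 2*6² + 13*6) + w) = √((11 + 2*36 + 78) + w) = √((11 + 72 + 78) + w) = √(161 + w))
-28*s(-15) = -28*√(161 - 15) = -28*√146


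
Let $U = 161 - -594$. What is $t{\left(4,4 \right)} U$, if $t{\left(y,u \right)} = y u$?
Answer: $12080$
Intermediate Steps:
$t{\left(y,u \right)} = u y$
$U = 755$ ($U = 161 + 594 = 755$)
$t{\left(4,4 \right)} U = 4 \cdot 4 \cdot 755 = 16 \cdot 755 = 12080$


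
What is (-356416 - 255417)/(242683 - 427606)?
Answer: 611833/184923 ≈ 3.3086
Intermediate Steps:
(-356416 - 255417)/(242683 - 427606) = -611833/(-184923) = -611833*(-1/184923) = 611833/184923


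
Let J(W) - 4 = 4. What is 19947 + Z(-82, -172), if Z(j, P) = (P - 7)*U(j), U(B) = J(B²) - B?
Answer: 3837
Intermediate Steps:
J(W) = 8 (J(W) = 4 + 4 = 8)
U(B) = 8 - B
Z(j, P) = (-7 + P)*(8 - j) (Z(j, P) = (P - 7)*(8 - j) = (-7 + P)*(8 - j))
19947 + Z(-82, -172) = 19947 - (-8 - 82)*(-7 - 172) = 19947 - 1*(-90)*(-179) = 19947 - 16110 = 3837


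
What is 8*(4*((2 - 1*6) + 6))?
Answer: 64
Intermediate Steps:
8*(4*((2 - 1*6) + 6)) = 8*(4*((2 - 6) + 6)) = 8*(4*(-4 + 6)) = 8*(4*2) = 8*8 = 64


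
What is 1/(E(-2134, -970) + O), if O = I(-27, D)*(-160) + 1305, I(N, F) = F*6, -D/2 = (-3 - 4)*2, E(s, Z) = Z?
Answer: -1/26545 ≈ -3.7672e-5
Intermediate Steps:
D = 28 (D = -2*(-3 - 4)*2 = -(-14)*2 = -2*(-14) = 28)
I(N, F) = 6*F
O = -25575 (O = (6*28)*(-160) + 1305 = 168*(-160) + 1305 = -26880 + 1305 = -25575)
1/(E(-2134, -970) + O) = 1/(-970 - 25575) = 1/(-26545) = -1/26545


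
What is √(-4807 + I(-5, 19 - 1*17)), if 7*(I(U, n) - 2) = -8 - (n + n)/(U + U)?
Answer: I*√5887455/35 ≈ 69.326*I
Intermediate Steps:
I(U, n) = 6/7 - n/(7*U) (I(U, n) = 2 + (-8 - (n + n)/(U + U))/7 = 2 + (-8 - 2*n/(2*U))/7 = 2 + (-8 - 2*n*1/(2*U))/7 = 2 + (-8 - n/U)/7 = 2 + (-8/7 - n/(7*U)) = 6/7 - n/(7*U))
√(-4807 + I(-5, 19 - 1*17)) = √(-4807 + (⅐)*(-(19 - 1*17) + 6*(-5))/(-5)) = √(-4807 + (⅐)*(-⅕)*(-(19 - 17) - 30)) = √(-4807 + (⅐)*(-⅕)*(-1*2 - 30)) = √(-4807 + (⅐)*(-⅕)*(-2 - 30)) = √(-4807 + (⅐)*(-⅕)*(-32)) = √(-4807 + 32/35) = √(-168213/35) = I*√5887455/35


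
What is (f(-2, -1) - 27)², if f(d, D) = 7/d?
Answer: 3721/4 ≈ 930.25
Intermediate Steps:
(f(-2, -1) - 27)² = (7/(-2) - 27)² = (7*(-½) - 27)² = (-7/2 - 27)² = (-61/2)² = 3721/4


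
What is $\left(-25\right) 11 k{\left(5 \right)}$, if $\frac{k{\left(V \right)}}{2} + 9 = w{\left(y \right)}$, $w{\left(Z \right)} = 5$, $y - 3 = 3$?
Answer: $2200$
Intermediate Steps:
$y = 6$ ($y = 3 + 3 = 6$)
$k{\left(V \right)} = -8$ ($k{\left(V \right)} = -18 + 2 \cdot 5 = -18 + 10 = -8$)
$\left(-25\right) 11 k{\left(5 \right)} = \left(-25\right) 11 \left(-8\right) = \left(-275\right) \left(-8\right) = 2200$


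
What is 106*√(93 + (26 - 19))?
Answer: 1060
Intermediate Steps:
106*√(93 + (26 - 19)) = 106*√(93 + 7) = 106*√100 = 106*10 = 1060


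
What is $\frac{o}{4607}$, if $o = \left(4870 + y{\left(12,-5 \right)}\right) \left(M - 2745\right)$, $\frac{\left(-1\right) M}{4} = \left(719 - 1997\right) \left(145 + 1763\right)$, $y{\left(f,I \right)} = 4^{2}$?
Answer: $\frac{47643146586}{4607} \approx 1.0341 \cdot 10^{7}$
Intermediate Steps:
$y{\left(f,I \right)} = 16$
$M = 9753696$ ($M = - 4 \left(719 - 1997\right) \left(145 + 1763\right) = - 4 \left(\left(-1278\right) 1908\right) = \left(-4\right) \left(-2438424\right) = 9753696$)
$o = 47643146586$ ($o = \left(4870 + 16\right) \left(9753696 - 2745\right) = 4886 \cdot 9750951 = 47643146586$)
$\frac{o}{4607} = \frac{47643146586}{4607}$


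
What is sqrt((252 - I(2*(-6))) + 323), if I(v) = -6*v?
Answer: sqrt(503) ≈ 22.428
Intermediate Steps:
sqrt((252 - I(2*(-6))) + 323) = sqrt((252 - (-6)*2*(-6)) + 323) = sqrt((252 - (-6)*(-12)) + 323) = sqrt((252 - 1*72) + 323) = sqrt((252 - 72) + 323) = sqrt(180 + 323) = sqrt(503)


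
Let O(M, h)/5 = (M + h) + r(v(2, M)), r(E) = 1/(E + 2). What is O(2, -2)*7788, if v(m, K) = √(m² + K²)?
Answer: -19470 + 19470*√2 ≈ 8064.7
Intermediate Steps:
v(m, K) = √(K² + m²)
r(E) = 1/(2 + E)
O(M, h) = 5*M + 5*h + 5/(2 + √(4 + M²)) (O(M, h) = 5*((M + h) + 1/(2 + √(M² + 2²))) = 5*((M + h) + 1/(2 + √(M² + 4))) = 5*((M + h) + 1/(2 + √(4 + M²))) = 5*(M + h + 1/(2 + √(4 + M²))) = 5*M + 5*h + 5/(2 + √(4 + M²)))
O(2, -2)*7788 = (5*(1 + (2 + √(4 + 2²))*(2 - 2))/(2 + √(4 + 2²)))*7788 = (5*(1 + (2 + √(4 + 4))*0)/(2 + √(4 + 4)))*7788 = (5*(1 + (2 + √8)*0)/(2 + √8))*7788 = (5*(1 + (2 + 2*√2)*0)/(2 + 2*√2))*7788 = (5*(1 + 0)/(2 + 2*√2))*7788 = (5*1/(2 + 2*√2))*7788 = (5/(2 + 2*√2))*7788 = 38940/(2 + 2*√2)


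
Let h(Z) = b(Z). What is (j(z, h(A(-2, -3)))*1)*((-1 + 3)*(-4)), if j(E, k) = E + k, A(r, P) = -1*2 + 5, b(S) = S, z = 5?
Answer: -64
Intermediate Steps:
A(r, P) = 3 (A(r, P) = -2 + 5 = 3)
h(Z) = Z
(j(z, h(A(-2, -3)))*1)*((-1 + 3)*(-4)) = ((5 + 3)*1)*((-1 + 3)*(-4)) = (8*1)*(2*(-4)) = 8*(-8) = -64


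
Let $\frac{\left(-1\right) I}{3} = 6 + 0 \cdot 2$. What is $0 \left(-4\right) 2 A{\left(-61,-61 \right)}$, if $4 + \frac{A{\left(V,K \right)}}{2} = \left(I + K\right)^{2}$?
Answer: $0$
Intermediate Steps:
$I = -18$ ($I = - 3 \left(6 + 0 \cdot 2\right) = - 3 \left(6 + 0\right) = \left(-3\right) 6 = -18$)
$A{\left(V,K \right)} = -8 + 2 \left(-18 + K\right)^{2}$
$0 \left(-4\right) 2 A{\left(-61,-61 \right)} = 0 \left(-4\right) 2 \left(-8 + 2 \left(-18 - 61\right)^{2}\right) = 0 \cdot 2 \left(-8 + 2 \left(-79\right)^{2}\right) = 0 \left(-8 + 2 \cdot 6241\right) = 0 \left(-8 + 12482\right) = 0 \cdot 12474 = 0$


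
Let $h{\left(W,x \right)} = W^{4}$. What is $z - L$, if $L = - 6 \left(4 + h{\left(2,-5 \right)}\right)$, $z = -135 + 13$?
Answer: $-2$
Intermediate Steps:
$z = -122$
$L = -120$ ($L = - 6 \left(4 + 2^{4}\right) = - 6 \left(4 + 16\right) = \left(-6\right) 20 = -120$)
$z - L = -122 - -120 = -122 + 120 = -2$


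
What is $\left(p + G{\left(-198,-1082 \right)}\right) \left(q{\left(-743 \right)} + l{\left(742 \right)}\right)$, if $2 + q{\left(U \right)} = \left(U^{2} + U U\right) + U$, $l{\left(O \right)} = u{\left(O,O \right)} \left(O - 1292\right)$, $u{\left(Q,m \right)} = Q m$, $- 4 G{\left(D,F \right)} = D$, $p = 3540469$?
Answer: $- \frac{2136397346760339}{2} \approx -1.0682 \cdot 10^{15}$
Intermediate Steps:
$G{\left(D,F \right)} = - \frac{D}{4}$
$l{\left(O \right)} = O^{2} \left(-1292 + O\right)$ ($l{\left(O \right)} = O O \left(O - 1292\right) = O^{2} \left(-1292 + O\right)$)
$q{\left(U \right)} = -2 + U + 2 U^{2}$ ($q{\left(U \right)} = -2 + \left(\left(U^{2} + U U\right) + U\right) = -2 + \left(\left(U^{2} + U^{2}\right) + U\right) = -2 + \left(2 U^{2} + U\right) = -2 + \left(U + 2 U^{2}\right) = -2 + U + 2 U^{2}$)
$\left(p + G{\left(-198,-1082 \right)}\right) \left(q{\left(-743 \right)} + l{\left(742 \right)}\right) = \left(3540469 - - \frac{99}{2}\right) \left(\left(-2 - 743 + 2 \left(-743\right)^{2}\right) + 742^{2} \left(-1292 + 742\right)\right) = \left(3540469 + \frac{99}{2}\right) \left(\left(-2 - 743 + 2 \cdot 552049\right) + 550564 \left(-550\right)\right) = \frac{7081037 \left(\left(-2 - 743 + 1104098\right) - 302810200\right)}{2} = \frac{7081037 \left(1103353 - 302810200\right)}{2} = \frac{7081037}{2} \left(-301706847\right) = - \frac{2136397346760339}{2}$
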